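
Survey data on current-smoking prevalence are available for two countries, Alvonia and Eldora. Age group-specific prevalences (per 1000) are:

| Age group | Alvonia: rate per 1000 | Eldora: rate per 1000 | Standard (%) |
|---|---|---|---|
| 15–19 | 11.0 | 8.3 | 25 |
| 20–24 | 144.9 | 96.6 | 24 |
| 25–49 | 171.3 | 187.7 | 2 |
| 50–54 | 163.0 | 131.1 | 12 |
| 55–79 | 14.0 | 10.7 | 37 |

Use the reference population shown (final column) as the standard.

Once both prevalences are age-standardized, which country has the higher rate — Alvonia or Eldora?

Standard weights: 0.25, 0.24, 0.02, 0.12, 0.37.
Alvonia: 0.2500×11.0 + 0.2400×144.9 + 0.0200×171.3 + 0.1200×163.0 + 0.3700×14.0 = 65.6920 per 1000.
Eldora: 0.2500×8.3 + 0.2400×96.6 + 0.0200×187.7 + 0.1200×131.1 + 0.3700×10.7 = 48.7040 per 1000.

Alvonia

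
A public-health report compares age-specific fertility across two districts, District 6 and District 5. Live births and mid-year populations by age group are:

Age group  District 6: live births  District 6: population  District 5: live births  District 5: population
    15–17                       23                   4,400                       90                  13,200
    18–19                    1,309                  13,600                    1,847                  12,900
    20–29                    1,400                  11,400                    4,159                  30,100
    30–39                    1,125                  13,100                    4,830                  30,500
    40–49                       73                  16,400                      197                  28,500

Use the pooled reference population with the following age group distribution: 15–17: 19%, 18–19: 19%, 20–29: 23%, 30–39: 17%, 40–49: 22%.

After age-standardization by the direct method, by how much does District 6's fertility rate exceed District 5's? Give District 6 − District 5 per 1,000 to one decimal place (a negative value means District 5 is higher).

Age-specific rates per 1,000 for District 6: 5.227, 96.250, 122.807, 85.878, 4.451.
For District 5: 6.818, 143.178, 138.173, 158.361, 6.912.
Standard weights: 0.19, 0.19, 0.23, 0.17, 0.22.
District 6: 0.1900×5.227 + 0.1900×96.250 + 0.2300×122.807 + 0.1700×85.878 + 0.2200×4.451 = 63.1048 per 1,000.
District 5: 0.1900×6.818 + 0.1900×143.178 + 0.2300×138.173 + 0.1700×158.361 + 0.2200×6.912 = 88.7211 per 1,000.
Difference = 63.1048 − 88.7211 = -25.6163.

-25.6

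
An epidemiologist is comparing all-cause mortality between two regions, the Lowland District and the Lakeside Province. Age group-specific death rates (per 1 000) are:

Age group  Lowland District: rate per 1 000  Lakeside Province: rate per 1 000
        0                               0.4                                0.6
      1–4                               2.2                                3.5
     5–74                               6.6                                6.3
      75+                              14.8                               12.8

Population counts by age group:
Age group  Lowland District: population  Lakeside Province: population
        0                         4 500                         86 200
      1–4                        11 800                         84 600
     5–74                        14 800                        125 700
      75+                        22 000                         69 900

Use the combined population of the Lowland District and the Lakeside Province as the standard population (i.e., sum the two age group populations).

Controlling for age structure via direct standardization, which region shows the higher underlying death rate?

Combined standard total = 419 500; weights = 0.2162, 0.2298, 0.3349, 0.2191.
The Lowland District: 0.2162×0.4 + 0.2298×2.2 + 0.3349×6.6 + 0.2191×14.8 = 6.0448 per 1 000.
The Lakeside Province: 0.2162×0.6 + 0.2298×3.5 + 0.3349×6.3 + 0.2191×12.8 = 5.8481 per 1 000.

Lowland District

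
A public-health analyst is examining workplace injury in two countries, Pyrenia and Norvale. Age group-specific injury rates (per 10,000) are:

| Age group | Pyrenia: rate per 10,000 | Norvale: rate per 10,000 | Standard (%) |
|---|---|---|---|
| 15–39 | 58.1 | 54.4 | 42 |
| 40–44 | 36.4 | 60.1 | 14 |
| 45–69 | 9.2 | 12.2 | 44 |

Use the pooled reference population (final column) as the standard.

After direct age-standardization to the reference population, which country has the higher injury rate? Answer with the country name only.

Standard weights: 0.42, 0.14, 0.44.
Pyrenia: 0.4200×58.1 + 0.1400×36.4 + 0.4400×9.2 = 33.5460 per 10,000.
Norvale: 0.4200×54.4 + 0.1400×60.1 + 0.4400×12.2 = 36.6300 per 10,000.

Norvale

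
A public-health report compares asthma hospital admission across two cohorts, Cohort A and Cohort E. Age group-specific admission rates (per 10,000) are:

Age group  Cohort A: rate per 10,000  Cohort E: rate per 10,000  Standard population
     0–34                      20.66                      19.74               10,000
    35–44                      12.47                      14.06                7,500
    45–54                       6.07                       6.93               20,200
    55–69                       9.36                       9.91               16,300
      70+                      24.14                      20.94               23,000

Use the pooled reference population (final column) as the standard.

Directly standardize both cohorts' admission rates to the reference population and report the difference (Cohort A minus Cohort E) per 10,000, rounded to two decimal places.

Standard total = 77,000; weights = 0.1299, 0.0974, 0.2623, 0.2117, 0.2987.
Cohort A: 0.1299×20.66 + 0.0974×12.47 + 0.2623×6.07 + 0.2117×9.36 + 0.2987×24.14 = 14.6822 per 10,000.
Cohort E: 0.1299×19.74 + 0.0974×14.06 + 0.2623×6.93 + 0.2117×9.91 + 0.2987×20.94 = 14.1038 per 10,000.
Difference = 14.6822 − 14.1038 = 0.5784.

0.58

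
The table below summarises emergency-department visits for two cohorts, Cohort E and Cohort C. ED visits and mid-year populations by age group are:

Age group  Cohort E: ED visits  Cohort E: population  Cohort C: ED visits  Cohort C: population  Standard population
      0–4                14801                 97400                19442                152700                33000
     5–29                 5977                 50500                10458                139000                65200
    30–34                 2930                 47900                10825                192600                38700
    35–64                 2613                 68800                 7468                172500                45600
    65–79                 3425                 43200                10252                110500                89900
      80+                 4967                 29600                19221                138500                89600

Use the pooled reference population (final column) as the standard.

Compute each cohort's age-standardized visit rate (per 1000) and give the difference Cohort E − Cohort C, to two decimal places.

Age-specific rates per 1000 for Cohort E: 151.961, 118.356, 61.169, 37.980, 79.282, 167.804.
For Cohort C: 127.322, 75.237, 56.205, 43.293, 92.778, 138.780.
Standard total = 362000; weights = 0.0912, 0.1801, 0.1069, 0.1260, 0.2483, 0.2475.
Cohort E: 0.0912×151.961 + 0.1801×118.356 + 0.1069×61.169 + 0.1260×37.980 + 0.2483×79.282 + 0.2475×167.804 = 107.7166 per 1000.
Cohort C: 0.0912×127.322 + 0.1801×75.237 + 0.1069×56.205 + 0.1260×43.293 + 0.2483×92.778 + 0.2475×138.780 = 94.0105 per 1000.
Difference = 107.7166 − 94.0105 = 13.7061.

13.71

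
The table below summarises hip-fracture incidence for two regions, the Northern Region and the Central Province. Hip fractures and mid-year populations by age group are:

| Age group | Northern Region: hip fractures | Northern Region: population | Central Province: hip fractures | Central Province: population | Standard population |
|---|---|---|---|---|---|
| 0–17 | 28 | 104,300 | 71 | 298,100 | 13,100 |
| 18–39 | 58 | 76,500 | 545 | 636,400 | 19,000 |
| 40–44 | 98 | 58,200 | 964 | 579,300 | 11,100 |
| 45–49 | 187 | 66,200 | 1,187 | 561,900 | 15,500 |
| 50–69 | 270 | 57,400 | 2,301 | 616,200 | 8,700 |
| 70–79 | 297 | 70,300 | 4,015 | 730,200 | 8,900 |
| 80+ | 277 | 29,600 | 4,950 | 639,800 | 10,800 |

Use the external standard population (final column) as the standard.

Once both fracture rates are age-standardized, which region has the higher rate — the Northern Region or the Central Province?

Age-specific rates per 100,000 for the Northern Region: 26.85, 75.82, 168.38, 282.48, 470.38, 422.48, 935.81.
For the Central Province: 23.82, 85.64, 166.41, 211.25, 373.42, 549.85, 773.68.
Standard total = 87,100; weights = 0.1504, 0.2181, 0.1274, 0.1780, 0.0999, 0.1022, 0.1240.
The Northern Region: 0.1504×26.85 + 0.2181×75.82 + 0.1274×168.38 + 0.1780×282.48 + 0.0999×470.38 + 0.1022×422.48 + 0.1240×935.81 = 298.4936 per 100,000.
The Central Province: 0.1504×23.82 + 0.2181×85.64 + 0.1274×166.41 + 0.1780×211.25 + 0.0999×373.42 + 0.1022×549.85 + 0.1240×773.68 = 270.4790 per 100,000.
The crude rates (262.70 vs 345.48) would put the Central Province higher, but that reflects its age composition; once standardized to a common age structure, the Northern Region has the higher underlying rate.

Northern Region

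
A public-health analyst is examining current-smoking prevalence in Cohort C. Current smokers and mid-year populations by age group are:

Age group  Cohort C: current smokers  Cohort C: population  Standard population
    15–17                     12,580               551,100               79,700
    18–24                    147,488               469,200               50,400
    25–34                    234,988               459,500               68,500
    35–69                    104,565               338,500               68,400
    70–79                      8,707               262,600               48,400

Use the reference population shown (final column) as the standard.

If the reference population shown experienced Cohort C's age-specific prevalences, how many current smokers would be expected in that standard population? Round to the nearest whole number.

Age-specific rates per 1,000 for Cohort C: 22.827, 314.339, 511.399, 308.907, 33.157.
Expected current smokers = Σ (standard pop × age-specific rate ÷ 1,000)
= 79,700×22.827/1,000 + 50,400×314.339/1,000 + 68,500×511.399/1,000 + 68,400×308.907/1,000 + 48,400×33.157/1,000
= 1819.32 + 15842.70 + 35030.86 + 21129.23 + 1604.79 = 75426.90.

75427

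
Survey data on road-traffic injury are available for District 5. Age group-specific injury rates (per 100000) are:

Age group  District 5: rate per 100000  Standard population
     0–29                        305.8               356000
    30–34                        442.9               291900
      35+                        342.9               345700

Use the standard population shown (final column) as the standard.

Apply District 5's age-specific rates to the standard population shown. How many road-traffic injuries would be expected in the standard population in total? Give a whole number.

3567

Expected road-traffic injuries = Σ (standard pop × age-specific rate ÷ 100000)
= 356000×305.8/100000 + 291900×442.9/100000 + 345700×342.9/100000
= 1088.65 + 1292.83 + 1185.41 = 3566.88.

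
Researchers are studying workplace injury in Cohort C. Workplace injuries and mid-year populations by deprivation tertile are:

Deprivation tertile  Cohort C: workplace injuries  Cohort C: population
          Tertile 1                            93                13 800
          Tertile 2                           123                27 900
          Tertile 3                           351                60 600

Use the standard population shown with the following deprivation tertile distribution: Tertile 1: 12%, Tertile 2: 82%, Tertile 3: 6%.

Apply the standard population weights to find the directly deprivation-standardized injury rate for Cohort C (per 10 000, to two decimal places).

47.71

Deprivation-specific rates per 10 000 for Cohort C: 67.39, 44.09, 57.92.
Standard weights: 0.12, 0.82, 0.06.
Standardized rate: 0.1200×67.39 + 0.8200×44.09 + 0.0600×57.92 = 47.7127 per 10 000.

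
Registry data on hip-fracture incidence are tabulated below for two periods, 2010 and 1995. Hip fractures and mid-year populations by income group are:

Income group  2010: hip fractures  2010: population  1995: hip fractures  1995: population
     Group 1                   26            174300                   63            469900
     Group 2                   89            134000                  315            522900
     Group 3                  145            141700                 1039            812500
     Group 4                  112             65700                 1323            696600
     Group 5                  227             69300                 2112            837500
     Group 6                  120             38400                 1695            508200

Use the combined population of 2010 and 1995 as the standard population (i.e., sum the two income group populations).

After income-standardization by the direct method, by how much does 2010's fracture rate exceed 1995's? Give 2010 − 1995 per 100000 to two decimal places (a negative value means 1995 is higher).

5.07

Income-specific rates per 100000 for 2010: 14.92, 66.42, 102.33, 170.47, 327.56, 312.50.
For 1995: 13.41, 60.24, 127.88, 189.92, 252.18, 333.53.
Combined standard total = 4471000; weights = 0.1441, 0.1469, 0.2134, 0.1705, 0.2028, 0.1223.
2010: 0.1441×14.92 + 0.1469×66.42 + 0.2134×102.33 + 0.1705×170.47 + 0.2028×327.56 + 0.1223×312.50 = 167.4519 per 100000.
1995: 0.1441×13.41 + 0.1469×60.24 + 0.2134×127.88 + 0.1705×189.92 + 0.2028×252.18 + 0.1223×333.53 = 162.3777 per 100000.
Difference = 167.4519 − 162.3777 = 5.0742.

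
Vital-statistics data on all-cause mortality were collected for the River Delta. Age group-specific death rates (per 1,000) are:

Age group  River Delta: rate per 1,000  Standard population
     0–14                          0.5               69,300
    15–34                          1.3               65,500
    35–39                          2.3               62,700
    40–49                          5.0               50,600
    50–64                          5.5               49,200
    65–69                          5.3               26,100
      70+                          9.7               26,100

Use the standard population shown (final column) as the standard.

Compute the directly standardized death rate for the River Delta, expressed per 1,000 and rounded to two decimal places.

3.37

Standard total = 349,500; weights = 0.1983, 0.1874, 0.1794, 0.1448, 0.1408, 0.0747, 0.0747.
Standardized rate: 0.1983×0.5 + 0.1874×1.3 + 0.1794×2.3 + 0.1448×5.0 + 0.1408×5.5 + 0.0747×5.3 + 0.0747×9.7 = 3.3737 per 1,000.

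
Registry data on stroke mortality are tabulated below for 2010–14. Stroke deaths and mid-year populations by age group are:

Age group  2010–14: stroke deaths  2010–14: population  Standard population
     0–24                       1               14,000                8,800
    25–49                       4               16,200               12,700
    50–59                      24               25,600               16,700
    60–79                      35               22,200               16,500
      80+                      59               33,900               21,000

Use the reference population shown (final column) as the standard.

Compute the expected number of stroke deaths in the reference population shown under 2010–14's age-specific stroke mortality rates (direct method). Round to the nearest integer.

82

Age-specific rates per 100,000 for 2010–14: 7.14, 24.69, 93.75, 157.66, 174.04.
Expected stroke deaths = Σ (standard pop × age-specific rate ÷ 100,000)
= 8,800×7.14/100,000 + 12,700×24.69/100,000 + 16,700×93.75/100,000 + 16,500×157.66/100,000 + 21,000×174.04/100,000
= 0.63 + 3.14 + 15.66 + 26.01 + 36.55 = 81.98.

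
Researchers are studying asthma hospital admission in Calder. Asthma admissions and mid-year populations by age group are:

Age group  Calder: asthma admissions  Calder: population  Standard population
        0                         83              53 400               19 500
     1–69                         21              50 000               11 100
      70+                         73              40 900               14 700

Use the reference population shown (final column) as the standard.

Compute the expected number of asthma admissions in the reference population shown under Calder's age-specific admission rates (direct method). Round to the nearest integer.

Age-specific rates per 10 000 for Calder: 15.54, 4.20, 17.85.
Expected asthma admissions = Σ (standard pop × age-specific rate ÷ 10 000)
= 19 500×15.54/10 000 + 11 100×4.20/10 000 + 14 700×17.85/10 000
= 30.31 + 4.66 + 26.24 = 61.21.

61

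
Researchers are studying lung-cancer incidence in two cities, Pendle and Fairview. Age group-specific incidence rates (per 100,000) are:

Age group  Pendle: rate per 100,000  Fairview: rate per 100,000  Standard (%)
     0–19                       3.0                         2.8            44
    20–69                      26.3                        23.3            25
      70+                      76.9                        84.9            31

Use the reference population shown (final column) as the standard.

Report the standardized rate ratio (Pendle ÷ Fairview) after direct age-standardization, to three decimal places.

0.951

Standard weights: 0.44, 0.25, 0.31.
Pendle: 0.4400×3.0 + 0.2500×26.3 + 0.3100×76.9 = 31.7340 per 100,000.
Fairview: 0.4400×2.8 + 0.2500×23.3 + 0.3100×84.9 = 33.3760 per 100,000.
Ratio = 31.7340 ÷ 33.3760 = 0.95080.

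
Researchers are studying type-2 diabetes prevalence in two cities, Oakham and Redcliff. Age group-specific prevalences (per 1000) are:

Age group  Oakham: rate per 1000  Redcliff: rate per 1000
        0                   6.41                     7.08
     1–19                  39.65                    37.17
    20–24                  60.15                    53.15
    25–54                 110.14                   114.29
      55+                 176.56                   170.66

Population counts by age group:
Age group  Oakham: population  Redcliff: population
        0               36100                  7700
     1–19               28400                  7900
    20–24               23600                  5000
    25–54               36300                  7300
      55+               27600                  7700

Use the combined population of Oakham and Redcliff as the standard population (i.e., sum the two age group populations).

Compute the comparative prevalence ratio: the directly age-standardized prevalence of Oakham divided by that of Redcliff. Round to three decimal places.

1.020

Combined standard total = 187600; weights = 0.2335, 0.1935, 0.1525, 0.2324, 0.1882.
Oakham: 0.2335×6.41 + 0.1935×39.65 + 0.1525×60.15 + 0.2324×110.14 + 0.1882×176.56 = 77.1589 per 1000.
Redcliff: 0.2335×7.08 + 0.1935×37.17 + 0.1525×53.15 + 0.2324×114.29 + 0.1882×170.66 = 75.6226 per 1000.
Ratio = 77.1589 ÷ 75.6226 = 1.02032.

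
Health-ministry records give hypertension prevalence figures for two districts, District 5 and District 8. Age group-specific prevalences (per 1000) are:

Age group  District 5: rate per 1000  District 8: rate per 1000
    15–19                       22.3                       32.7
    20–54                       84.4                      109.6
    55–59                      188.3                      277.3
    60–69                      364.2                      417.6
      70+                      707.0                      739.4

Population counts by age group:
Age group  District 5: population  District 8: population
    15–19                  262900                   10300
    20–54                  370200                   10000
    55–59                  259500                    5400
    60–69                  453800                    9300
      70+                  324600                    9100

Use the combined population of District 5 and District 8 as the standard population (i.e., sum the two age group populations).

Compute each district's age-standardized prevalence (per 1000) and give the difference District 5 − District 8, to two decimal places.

Combined standard total = 1715100; weights = 0.1593, 0.2217, 0.1545, 0.2700, 0.1946.
District 5: 0.1593×22.3 + 0.2217×84.4 + 0.1545×188.3 + 0.2700×364.2 + 0.1946×707.0 = 287.2420 per 1000.
District 8: 0.1593×32.7 + 0.2217×109.6 + 0.1545×277.3 + 0.2700×417.6 + 0.1946×739.4 = 328.9538 per 1000.
Difference = 287.2420 − 328.9538 = -41.7118.

-41.71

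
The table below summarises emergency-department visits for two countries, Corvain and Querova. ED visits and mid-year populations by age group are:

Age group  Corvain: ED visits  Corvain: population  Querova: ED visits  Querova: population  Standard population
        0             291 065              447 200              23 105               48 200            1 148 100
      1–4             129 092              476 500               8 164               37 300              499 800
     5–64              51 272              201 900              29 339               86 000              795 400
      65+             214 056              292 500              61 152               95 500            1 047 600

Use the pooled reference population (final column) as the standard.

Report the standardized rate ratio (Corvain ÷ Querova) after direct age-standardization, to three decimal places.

1.156

Age-specific rates per 1 000 for Corvain: 650.861, 270.917, 253.947, 731.815.
For Querova: 479.357, 218.874, 341.151, 640.335.
Standard total = 3 490 900; weights = 0.3289, 0.1432, 0.2278, 0.3001.
Corvain: 0.3289×650.861 + 0.1432×270.917 + 0.2278×253.947 + 0.3001×731.815 = 530.3210 per 1 000.
Querova: 0.3289×479.357 + 0.1432×218.874 + 0.2278×341.151 + 0.3001×640.335 = 458.8815 per 1 000.
Ratio = 530.3210 ÷ 458.8815 = 1.15568.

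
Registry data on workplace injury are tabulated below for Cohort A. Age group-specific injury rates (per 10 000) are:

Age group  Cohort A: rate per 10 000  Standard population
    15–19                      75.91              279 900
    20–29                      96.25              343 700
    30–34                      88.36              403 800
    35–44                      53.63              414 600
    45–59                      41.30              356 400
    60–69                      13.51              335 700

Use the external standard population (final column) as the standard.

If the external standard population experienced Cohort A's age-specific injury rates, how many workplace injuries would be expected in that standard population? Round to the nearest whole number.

13150

Expected workplace injuries = Σ (standard pop × age-specific rate ÷ 10 000)
= 279 900×75.91/10 000 + 343 700×96.25/10 000 + 403 800×88.36/10 000 + 414 600×53.63/10 000 + 356 400×41.30/10 000 + 335 700×13.51/10 000
= 2124.72 + 3308.11 + 3567.98 + 2223.50 + 1471.93 + 453.53 = 13149.77.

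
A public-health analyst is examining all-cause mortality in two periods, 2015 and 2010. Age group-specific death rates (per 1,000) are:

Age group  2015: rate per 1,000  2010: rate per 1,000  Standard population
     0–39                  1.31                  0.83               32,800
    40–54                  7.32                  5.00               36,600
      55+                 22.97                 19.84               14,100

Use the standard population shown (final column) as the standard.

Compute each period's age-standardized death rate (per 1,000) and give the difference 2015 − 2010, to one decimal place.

1.7

Standard total = 83,500; weights = 0.3928, 0.4383, 0.1689.
2015: 0.3928×1.31 + 0.4383×7.32 + 0.1689×22.97 = 7.6019 per 1,000.
2010: 0.3928×0.83 + 0.4383×5.00 + 0.1689×19.84 = 5.8679 per 1,000.
Difference = 7.6019 − 5.8679 = 1.7340.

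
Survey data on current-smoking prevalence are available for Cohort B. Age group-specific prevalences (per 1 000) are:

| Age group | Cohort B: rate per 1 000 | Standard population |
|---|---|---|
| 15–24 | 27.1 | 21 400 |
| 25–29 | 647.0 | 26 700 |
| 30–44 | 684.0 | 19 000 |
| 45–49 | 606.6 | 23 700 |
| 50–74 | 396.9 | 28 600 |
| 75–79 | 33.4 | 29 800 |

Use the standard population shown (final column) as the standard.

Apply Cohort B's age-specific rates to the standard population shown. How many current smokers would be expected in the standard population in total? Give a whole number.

57574

Expected current smokers = Σ (standard pop × age-specific rate ÷ 1 000)
= 21 400×27.1/1 000 + 26 700×647.0/1 000 + 19 000×684.0/1 000 + 23 700×606.6/1 000 + 28 600×396.9/1 000 + 29 800×33.4/1 000
= 579.94 + 17274.90 + 12996.00 + 14376.42 + 11351.34 + 995.32 = 57573.92.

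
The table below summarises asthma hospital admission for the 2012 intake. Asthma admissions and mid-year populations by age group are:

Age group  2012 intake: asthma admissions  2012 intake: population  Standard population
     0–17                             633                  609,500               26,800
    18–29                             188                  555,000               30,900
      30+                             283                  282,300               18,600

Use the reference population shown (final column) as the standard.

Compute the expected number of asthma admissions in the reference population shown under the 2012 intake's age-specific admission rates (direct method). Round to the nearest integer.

Age-specific rates per 10,000 for the 2012 intake: 10.39, 3.39, 10.02.
Expected asthma admissions = Σ (standard pop × age-specific rate ÷ 10,000)
= 26,800×10.39/10,000 + 30,900×3.39/10,000 + 18,600×10.02/10,000
= 27.83 + 10.47 + 18.65 = 56.95.

57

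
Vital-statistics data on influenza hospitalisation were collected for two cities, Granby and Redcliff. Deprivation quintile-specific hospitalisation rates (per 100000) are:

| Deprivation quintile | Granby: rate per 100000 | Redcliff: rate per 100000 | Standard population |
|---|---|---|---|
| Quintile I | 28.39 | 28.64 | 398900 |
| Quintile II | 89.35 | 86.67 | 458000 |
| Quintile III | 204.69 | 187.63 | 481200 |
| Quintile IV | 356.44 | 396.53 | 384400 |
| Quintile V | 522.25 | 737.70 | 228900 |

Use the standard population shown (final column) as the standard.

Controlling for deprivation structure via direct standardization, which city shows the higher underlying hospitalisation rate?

Redcliff

Standard total = 1951400; weights = 0.2044, 0.2347, 0.2466, 0.1970, 0.1173.
Granby: 0.2044×28.39 + 0.2347×89.35 + 0.2466×204.69 + 0.1970×356.44 + 0.1173×522.25 = 208.7232 per 100000.
Redcliff: 0.2044×28.64 + 0.2347×86.67 + 0.2466×187.63 + 0.1970×396.53 + 0.1173×737.70 = 237.1080 per 100000.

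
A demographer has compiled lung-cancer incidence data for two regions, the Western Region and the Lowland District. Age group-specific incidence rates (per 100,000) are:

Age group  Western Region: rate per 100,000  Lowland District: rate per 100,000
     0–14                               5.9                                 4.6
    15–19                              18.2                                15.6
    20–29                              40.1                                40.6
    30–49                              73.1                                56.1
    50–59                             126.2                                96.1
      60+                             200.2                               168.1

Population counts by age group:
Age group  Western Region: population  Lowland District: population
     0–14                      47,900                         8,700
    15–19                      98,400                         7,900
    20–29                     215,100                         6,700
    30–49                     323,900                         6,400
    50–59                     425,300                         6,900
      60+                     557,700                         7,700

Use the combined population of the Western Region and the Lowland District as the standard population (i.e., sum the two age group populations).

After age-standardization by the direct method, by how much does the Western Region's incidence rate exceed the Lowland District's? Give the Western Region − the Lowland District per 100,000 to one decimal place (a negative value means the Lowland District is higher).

21.6

Combined standard total = 1,712,600; weights = 0.0330, 0.0621, 0.1295, 0.1929, 0.2524, 0.3301.
The Western Region: 0.0330×5.9 + 0.0621×18.2 + 0.1295×40.1 + 0.1929×73.1 + 0.2524×126.2 + 0.3301×200.2 = 118.5592 per 100,000.
The Lowland District: 0.0330×4.6 + 0.0621×15.6 + 0.1295×40.6 + 0.1929×56.1 + 0.2524×96.1 + 0.3301×168.1 = 96.9472 per 100,000.
Difference = 118.5592 − 96.9472 = 21.6120.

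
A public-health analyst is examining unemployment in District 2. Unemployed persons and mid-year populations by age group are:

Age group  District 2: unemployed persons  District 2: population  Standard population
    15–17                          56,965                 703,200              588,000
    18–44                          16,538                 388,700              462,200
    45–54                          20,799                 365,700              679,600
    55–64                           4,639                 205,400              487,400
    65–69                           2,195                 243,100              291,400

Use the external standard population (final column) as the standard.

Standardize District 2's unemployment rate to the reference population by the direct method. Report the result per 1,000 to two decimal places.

Age-specific rates per 1,000 for District 2: 81.008, 42.547, 56.874, 22.585, 9.029.
Standard total = 2,508,600; weights = 0.2344, 0.1842, 0.2709, 0.1943, 0.1162.
Standardized rate: 0.2344×81.008 + 0.1842×42.547 + 0.2709×56.874 + 0.1943×22.585 + 0.1162×9.029 = 47.6716 per 1,000.

47.67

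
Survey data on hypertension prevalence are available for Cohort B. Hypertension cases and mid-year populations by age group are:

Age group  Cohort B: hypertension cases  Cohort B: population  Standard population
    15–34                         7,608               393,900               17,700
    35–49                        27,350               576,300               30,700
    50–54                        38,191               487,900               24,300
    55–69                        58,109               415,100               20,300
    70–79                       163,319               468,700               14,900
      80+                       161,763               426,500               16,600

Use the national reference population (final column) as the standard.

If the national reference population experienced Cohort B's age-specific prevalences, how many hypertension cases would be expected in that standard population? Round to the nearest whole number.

18031

Age-specific rates per 1,000 for Cohort B: 19.315, 47.458, 78.276, 139.988, 348.451, 379.280.
Expected hypertension cases = Σ (standard pop × age-specific rate ÷ 1,000)
= 17,700×19.315/1,000 + 30,700×47.458/1,000 + 24,300×78.276/1,000 + 20,300×139.988/1,000 + 14,900×348.451/1,000 + 16,600×379.280/1,000
= 341.87 + 1456.96 + 1902.11 + 2841.76 + 5191.92 + 6296.05 = 18030.67.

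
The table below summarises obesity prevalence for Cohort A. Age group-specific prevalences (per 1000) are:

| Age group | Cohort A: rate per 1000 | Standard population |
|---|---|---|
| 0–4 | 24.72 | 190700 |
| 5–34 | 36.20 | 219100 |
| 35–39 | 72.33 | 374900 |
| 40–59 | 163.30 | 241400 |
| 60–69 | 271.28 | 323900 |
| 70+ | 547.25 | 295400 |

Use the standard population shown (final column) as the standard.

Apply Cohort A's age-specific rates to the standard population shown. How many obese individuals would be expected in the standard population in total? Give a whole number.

328708

Expected obese individuals = Σ (standard pop × age-specific rate ÷ 1000)
= 190700×24.72/1000 + 219100×36.20/1000 + 374900×72.33/1000 + 241400×163.30/1000 + 323900×271.28/1000 + 295400×547.25/1000
= 4714.10 + 7931.42 + 27116.52 + 39420.62 + 87867.59 + 161657.65 = 328707.90.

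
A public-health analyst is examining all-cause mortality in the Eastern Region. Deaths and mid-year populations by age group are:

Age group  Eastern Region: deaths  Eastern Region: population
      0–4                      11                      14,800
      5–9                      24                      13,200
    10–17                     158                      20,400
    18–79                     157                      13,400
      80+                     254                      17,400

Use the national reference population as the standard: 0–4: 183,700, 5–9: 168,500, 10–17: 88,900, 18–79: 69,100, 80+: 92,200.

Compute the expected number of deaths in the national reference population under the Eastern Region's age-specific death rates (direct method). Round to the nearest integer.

Age-specific rates per 1,000 for the Eastern Region: 0.743, 1.818, 7.745, 11.716, 14.598.
Expected deaths = Σ (standard pop × age-specific rate ÷ 1,000)
= 183,700×0.743/1,000 + 168,500×1.818/1,000 + 88,900×7.745/1,000 + 69,100×11.716/1,000 + 92,200×14.598/1,000
= 136.53 + 306.36 + 688.54 + 809.60 + 1345.91 = 3286.95.

3287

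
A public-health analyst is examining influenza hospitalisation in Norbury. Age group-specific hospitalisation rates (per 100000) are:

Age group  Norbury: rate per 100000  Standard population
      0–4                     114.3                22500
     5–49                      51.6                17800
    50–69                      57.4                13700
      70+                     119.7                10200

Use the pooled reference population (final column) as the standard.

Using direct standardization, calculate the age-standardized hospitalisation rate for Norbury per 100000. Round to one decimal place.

Standard total = 64200; weights = 0.3505, 0.2773, 0.2134, 0.1589.
Standardized rate: 0.3505×114.3 + 0.2773×51.6 + 0.2134×57.4 + 0.1589×119.7 = 85.6316 per 100000.

85.6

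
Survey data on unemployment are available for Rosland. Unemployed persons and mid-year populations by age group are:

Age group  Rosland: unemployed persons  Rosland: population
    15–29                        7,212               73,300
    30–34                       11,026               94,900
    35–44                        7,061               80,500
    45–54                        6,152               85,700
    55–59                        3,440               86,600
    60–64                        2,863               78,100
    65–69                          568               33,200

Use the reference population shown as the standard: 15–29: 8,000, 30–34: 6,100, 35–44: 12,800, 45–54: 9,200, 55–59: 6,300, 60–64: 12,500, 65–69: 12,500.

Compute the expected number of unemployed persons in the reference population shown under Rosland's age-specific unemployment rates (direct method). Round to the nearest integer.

4201

Age-specific rates per 1,000 for Rosland: 98.390, 116.185, 87.714, 71.785, 39.723, 36.658, 17.108.
Expected unemployed persons = Σ (standard pop × age-specific rate ÷ 1,000)
= 8,000×98.390/1,000 + 6,100×116.185/1,000 + 12,800×87.714/1,000 + 9,200×71.785/1,000 + 6,300×39.723/1,000 + 12,500×36.658/1,000 + 12,500×17.108/1,000
= 787.12 + 708.73 + 1122.74 + 660.42 + 250.25 + 458.23 + 213.86 = 4201.36.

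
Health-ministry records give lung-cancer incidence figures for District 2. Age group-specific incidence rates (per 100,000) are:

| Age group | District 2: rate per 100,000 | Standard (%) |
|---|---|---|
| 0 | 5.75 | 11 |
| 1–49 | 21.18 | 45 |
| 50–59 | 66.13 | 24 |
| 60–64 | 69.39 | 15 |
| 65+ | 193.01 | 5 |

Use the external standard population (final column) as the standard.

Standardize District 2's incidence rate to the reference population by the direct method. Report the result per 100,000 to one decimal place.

Standard weights: 0.11, 0.45, 0.24, 0.15, 0.05.
Standardized rate: 0.1100×5.75 + 0.4500×21.18 + 0.2400×66.13 + 0.1500×69.39 + 0.0500×193.01 = 46.0937 per 100,000.

46.1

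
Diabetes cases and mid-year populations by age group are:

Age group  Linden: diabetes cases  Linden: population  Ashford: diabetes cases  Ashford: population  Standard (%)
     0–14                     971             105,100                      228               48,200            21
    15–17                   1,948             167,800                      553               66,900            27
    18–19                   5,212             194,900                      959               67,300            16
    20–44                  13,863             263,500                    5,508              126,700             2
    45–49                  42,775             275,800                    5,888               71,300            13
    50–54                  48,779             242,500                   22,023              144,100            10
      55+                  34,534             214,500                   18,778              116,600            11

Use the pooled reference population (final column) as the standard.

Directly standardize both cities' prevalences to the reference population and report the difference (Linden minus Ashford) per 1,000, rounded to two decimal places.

18.28

Age-specific rates per 1,000 for Linden: 9.239, 11.609, 26.742, 52.611, 155.094, 201.151, 160.998.
For Ashford: 4.730, 8.266, 14.250, 43.473, 82.581, 152.831, 161.046.
Standard weights: 0.21, 0.27, 0.16, 0.02, 0.13, 0.10, 0.11.
Linden: 0.2100×9.239 + 0.2700×11.609 + 0.1600×26.742 + 0.0200×52.611 + 0.1300×155.094 + 0.1000×201.151 + 0.1100×160.998 = 68.3926 per 1,000.
Ashford: 0.2100×4.730 + 0.2700×8.266 + 0.1600×14.250 + 0.0200×43.473 + 0.1300×82.581 + 0.1000×152.831 + 0.1100×161.046 = 50.1083 per 1,000.
Difference = 68.3926 − 50.1083 = 18.2843.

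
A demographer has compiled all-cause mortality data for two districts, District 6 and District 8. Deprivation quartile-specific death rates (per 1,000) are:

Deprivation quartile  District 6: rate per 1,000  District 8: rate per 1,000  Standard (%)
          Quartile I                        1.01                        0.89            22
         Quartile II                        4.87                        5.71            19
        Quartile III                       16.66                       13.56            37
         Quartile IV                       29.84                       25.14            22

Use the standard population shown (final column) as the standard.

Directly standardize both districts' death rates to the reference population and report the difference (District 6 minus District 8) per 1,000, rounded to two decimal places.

Standard weights: 0.22, 0.19, 0.37, 0.22.
District 6: 0.2200×1.01 + 0.1900×4.87 + 0.3700×16.66 + 0.2200×29.84 = 13.8765 per 1,000.
District 8: 0.2200×0.89 + 0.1900×5.71 + 0.3700×13.56 + 0.2200×25.14 = 11.8287 per 1,000.
Difference = 13.8765 − 11.8287 = 2.0478.

2.05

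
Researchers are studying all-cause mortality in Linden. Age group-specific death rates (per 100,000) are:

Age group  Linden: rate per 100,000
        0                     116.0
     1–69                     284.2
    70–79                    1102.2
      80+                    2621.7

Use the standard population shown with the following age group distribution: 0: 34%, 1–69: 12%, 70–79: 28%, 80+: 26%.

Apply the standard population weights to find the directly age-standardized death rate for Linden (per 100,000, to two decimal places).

1063.80

Standard weights: 0.34, 0.12, 0.28, 0.26.
Standardized rate: 0.3400×116.0 + 0.1200×284.2 + 0.2800×1102.2 + 0.2600×2621.7 = 1063.8020 per 100,000.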